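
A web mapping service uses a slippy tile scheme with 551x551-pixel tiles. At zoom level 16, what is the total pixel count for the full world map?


tiles per axis = 2^16 = 65536
total tiles = 65536^2 = 4294967296
pixels per axis = 65536 * 551 = 36110336
total pixels = 36110336^2 = 1303956366032896

1303956366032896 pixels


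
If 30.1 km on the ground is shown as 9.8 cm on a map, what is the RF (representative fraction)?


ground = 30.1 km = 3010000 cm; RF denominator = ground / map = 3010000 / 9.8 ≈ 307143; RF = 1:307143

1:307143


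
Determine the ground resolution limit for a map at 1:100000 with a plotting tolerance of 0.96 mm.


ground = 0.96 mm * 100000 / 1000 = 96.0 m

96.0 m


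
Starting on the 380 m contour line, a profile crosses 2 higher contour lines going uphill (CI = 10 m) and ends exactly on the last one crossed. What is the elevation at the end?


elevation = 380 + 2 * 10 = 400 m

400 m


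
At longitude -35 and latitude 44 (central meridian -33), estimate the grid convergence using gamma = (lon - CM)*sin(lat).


gamma = (-35 - -33) * sin(44) = -2 * 0.694658 = -1.389 degrees

-1.389 degrees


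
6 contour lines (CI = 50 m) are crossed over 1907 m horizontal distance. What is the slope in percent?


elevation change = 6 * 50 = 300 m
slope = 300 / 1907 * 100 = 15.7%

15.7%


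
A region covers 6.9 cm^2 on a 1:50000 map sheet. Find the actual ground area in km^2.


ground_area = 6.9 * (50000/100)^2 = 1725000.0 m^2 = 1.725 km^2

1.725 km^2


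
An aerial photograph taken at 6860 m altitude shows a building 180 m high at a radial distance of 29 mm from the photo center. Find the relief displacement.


d = h * r / H = 180 * 29 / 6860 = 0.76 mm

0.76 mm


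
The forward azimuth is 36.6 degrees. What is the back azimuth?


back azimuth = (36.6 + 180) mod 360 = 216.6 degrees

216.6 degrees


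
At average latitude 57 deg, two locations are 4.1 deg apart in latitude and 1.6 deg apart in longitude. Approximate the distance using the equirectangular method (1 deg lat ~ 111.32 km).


dlat_km = 4.1 * 111.32 = 456.412
dlon_km = 1.6 * 111.32 * cos(57) ≈ 97.007
dist = sqrt(456.412^2 + 97.007^2) ≈ 466.6 km

466.6 km


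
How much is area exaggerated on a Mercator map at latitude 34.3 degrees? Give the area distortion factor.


area_distortion = 1/cos^2(34.3) = 1.465

1.465


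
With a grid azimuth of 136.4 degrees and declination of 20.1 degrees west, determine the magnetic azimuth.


magnetic azimuth = grid azimuth - declination (east +ve)
mag_az = 136.4 - -20.1 = 156.5 degrees

156.5 degrees


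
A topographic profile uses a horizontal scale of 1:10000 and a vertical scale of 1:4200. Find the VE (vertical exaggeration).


VE = horizontal_scale / vertical_scale = 10000 / 4200 ≈ 2.4

2.4x


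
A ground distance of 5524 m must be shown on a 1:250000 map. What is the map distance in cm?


map_cm = 5524 * 100 / 250000 = 2.2096 cm ≈ 2.21 cm

2.21 cm


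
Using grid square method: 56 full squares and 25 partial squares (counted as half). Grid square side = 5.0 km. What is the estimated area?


effective squares = 56 + 25 * 0.5 = 68.5
area = 68.5 * 25.0 = 1712.5 km^2

1712.5 km^2


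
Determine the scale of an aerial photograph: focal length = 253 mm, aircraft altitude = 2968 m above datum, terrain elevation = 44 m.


scale = f / (H - h) = 253 mm / 2924 m = 253 / 2924000 = 1:11557

1:11557


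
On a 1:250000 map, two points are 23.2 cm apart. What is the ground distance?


ground = 23.2 cm * 250000 / 100 = 58000.0 m = 58.0 km

58.0 km


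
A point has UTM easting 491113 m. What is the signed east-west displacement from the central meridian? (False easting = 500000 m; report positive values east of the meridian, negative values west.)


displacement = 491113 - 500000 = -8887 m

-8887 m


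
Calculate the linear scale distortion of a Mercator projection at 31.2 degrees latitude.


SF = 1 / cos(31.2) = 1 / 0.855364 = 1.169

1.169


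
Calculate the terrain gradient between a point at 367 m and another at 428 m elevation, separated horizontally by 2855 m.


gradient = (428 - 367) / 2855 = 61 / 2855 = 0.0214

0.0214


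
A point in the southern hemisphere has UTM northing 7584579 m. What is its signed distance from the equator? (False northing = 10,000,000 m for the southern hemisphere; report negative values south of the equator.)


For southern: actual = 7584579 - 10000000 = -2415421 m

-2415421 m


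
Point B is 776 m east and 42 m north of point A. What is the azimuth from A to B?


az = atan2(776, 42) = 86.9 deg
adjusted to 0-360: 86.9 degrees

86.9 degrees


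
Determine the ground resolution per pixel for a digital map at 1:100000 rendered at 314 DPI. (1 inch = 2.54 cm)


pixel_cm = 2.54 / 314 ≈ 0.008089 cm
ground = pixel_cm * 100000 / 100 = 2.54 * 100000 / (314 * 100) = 254000 / 31400 ≈ 8.09 m

8.09 m


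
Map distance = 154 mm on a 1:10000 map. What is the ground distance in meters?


ground = 154 mm * 10000 / 1000 = 1540.0 m

1540.0 m


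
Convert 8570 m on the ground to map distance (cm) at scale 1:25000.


map_cm = 8570 * 100 / 25000 = 34.28 cm

34.28 cm


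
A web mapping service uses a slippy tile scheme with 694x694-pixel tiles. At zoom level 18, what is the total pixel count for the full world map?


tiles per axis = 2^18 = 262144
total tiles = 262144^2 = 68719476736
pixels per axis = 262144 * 694 = 181927936
total pixels = 181927936^2 = 33097773897220096

33097773897220096 pixels


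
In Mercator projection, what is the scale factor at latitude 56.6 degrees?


SF = 1 / cos(56.6) = 1 / 0.550481 = 1.817

1.817


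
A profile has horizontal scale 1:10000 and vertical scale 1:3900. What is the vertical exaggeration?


VE = horizontal_scale / vertical_scale = 10000 / 3900 ≈ 2.6

2.6x


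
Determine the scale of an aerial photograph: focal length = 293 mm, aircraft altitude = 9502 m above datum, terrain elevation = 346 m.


scale = f / (H - h) = 293 mm / 9156 m = 293 / 9156000 = 1:31249

1:31249


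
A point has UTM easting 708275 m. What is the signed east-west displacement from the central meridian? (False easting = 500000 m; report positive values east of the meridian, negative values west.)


displacement = 708275 - 500000 = 208275 m

208275 m


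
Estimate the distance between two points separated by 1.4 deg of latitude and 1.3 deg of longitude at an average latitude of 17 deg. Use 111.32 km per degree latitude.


dlat_km = 1.4 * 111.32 = 155.848
dlon_km = 1.3 * 111.32 * cos(17) ≈ 138.393
dist = sqrt(155.848^2 + 138.393^2) ≈ 208.4 km

208.4 km


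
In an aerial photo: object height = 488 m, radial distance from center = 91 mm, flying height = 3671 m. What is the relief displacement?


d = h * r / H = 488 * 91 / 3671 = 12.1 mm

12.1 mm


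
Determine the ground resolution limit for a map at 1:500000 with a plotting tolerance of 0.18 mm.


ground = 0.18 mm * 500000 / 1000 = 90.0 m

90.0 m


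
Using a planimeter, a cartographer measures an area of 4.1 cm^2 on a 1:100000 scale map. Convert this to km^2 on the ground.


ground_area = 4.1 * (100000/100)^2 = 4100000.0 m^2 = 4.1 km^2

4.1 km^2


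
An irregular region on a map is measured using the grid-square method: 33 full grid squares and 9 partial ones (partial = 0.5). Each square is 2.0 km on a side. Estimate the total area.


effective squares = 33 + 9 * 0.5 = 37.5
area = 37.5 * 4.0 = 150.0 km^2

150.0 km^2


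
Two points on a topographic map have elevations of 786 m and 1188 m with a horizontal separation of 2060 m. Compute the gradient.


gradient = (1188 - 786) / 2060 = 402 / 2060 = 0.1951

0.1951


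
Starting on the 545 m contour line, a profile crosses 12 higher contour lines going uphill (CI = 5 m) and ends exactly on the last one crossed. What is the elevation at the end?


elevation = 545 + 12 * 5 = 605 m

605 m


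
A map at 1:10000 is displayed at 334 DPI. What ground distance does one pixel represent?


pixel_cm = 2.54 / 334 ≈ 0.007605 cm
ground = pixel_cm * 10000 / 100 = 2.54 * 10000 / (334 * 100) = 25400 / 33400 ≈ 0.76 m

0.76 m


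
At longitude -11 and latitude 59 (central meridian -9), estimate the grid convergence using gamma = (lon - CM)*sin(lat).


gamma = (-11 - -9) * sin(59) = -2 * 0.857167 = -1.714 degrees

-1.714 degrees


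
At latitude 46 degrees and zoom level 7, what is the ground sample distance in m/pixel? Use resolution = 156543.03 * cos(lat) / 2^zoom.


res = 156543.03 * cos(46) / 2^7 = 156543.03 * 0.69465837 / 128 = 849.56 m/pixel

849.56 m/pixel


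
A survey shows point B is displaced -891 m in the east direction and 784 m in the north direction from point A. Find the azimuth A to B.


az = atan2(-891, 784) = -48.7 deg
adjusted to 0-360: 311.3 degrees

311.3 degrees


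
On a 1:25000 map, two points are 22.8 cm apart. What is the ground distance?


ground = 22.8 cm * 25000 / 100 = 5700.0 m = 5.7 km

5.7 km


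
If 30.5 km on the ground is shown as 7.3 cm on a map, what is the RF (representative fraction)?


ground = 30.5 km = 3050000 cm; RF denominator = ground / map = 3050000 / 7.3 ≈ 417808; RF = 1:417808

1:417808


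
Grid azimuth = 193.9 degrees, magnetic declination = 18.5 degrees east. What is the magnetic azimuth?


magnetic azimuth = grid azimuth - declination (east +ve)
mag_az = 193.9 - 18.5 = 175.4 degrees

175.4 degrees


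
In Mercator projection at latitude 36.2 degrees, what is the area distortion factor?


area_distortion = 1/cos^2(36.2) = 1.536

1.536


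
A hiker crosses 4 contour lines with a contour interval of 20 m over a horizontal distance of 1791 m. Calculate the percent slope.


elevation change = 4 * 20 = 80 m
slope = 80 / 1791 * 100 = 4.5%

4.5%


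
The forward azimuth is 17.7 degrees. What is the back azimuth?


back azimuth = (17.7 + 180) mod 360 = 197.7 degrees

197.7 degrees


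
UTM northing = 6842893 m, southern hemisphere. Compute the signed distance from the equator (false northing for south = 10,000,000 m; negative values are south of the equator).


For southern: actual = 6842893 - 10000000 = -3157107 m

-3157107 m


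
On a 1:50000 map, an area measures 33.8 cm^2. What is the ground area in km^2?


ground_area = 33.8 * (50000/100)^2 = 8450000.0 m^2 = 8.45 km^2

8.45 km^2


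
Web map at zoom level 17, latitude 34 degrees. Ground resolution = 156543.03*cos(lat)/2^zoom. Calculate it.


res = 156543.03 * cos(34) / 2^17 = 156543.03 * 0.82903757 / 131072 = 0.99 m/pixel

0.99 m/pixel


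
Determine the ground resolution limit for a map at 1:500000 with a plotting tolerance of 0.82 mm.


ground = 0.82 mm * 500000 / 1000 = 410.0 m

410.0 m


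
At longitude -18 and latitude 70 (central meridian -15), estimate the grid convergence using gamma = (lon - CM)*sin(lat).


gamma = (-18 - -15) * sin(70) = -3 * 0.939693 = -2.819 degrees

-2.819 degrees


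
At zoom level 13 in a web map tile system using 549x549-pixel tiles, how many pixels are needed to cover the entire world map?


tiles per axis = 2^13 = 8192
total tiles = 8192^2 = 67108864
pixels per axis = 8192 * 549 = 4497408
total pixels = 4497408^2 = 20226678718464

20226678718464 pixels


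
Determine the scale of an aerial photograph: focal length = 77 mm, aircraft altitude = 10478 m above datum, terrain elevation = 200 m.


scale = f / (H - h) = 77 mm / 10278 m = 77 / 10278000 = 1:133481

1:133481


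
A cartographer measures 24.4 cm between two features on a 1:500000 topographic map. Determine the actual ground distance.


ground = 24.4 cm * 500000 / 100 = 122000.0 m = 122.0 km

122.0 km


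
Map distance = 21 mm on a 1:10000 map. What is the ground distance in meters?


ground = 21 mm * 10000 / 1000 = 210.0 m

210.0 m


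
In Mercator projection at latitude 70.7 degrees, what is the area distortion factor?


area_distortion = 1/cos^2(70.7) = 9.154

9.154


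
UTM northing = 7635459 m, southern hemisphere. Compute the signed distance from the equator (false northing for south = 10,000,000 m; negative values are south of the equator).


For southern: actual = 7635459 - 10000000 = -2364541 m

-2364541 m


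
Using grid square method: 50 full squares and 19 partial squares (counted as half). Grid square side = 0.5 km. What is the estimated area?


effective squares = 50 + 19 * 0.5 = 59.5
area = 59.5 * 0.25 = 14.875 km^2

14.875 km^2


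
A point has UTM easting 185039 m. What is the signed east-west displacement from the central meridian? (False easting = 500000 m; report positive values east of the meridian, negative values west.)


displacement = 185039 - 500000 = -314961 m

-314961 m


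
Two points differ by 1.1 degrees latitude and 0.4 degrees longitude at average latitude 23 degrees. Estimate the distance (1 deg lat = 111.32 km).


dlat_km = 1.1 * 111.32 = 122.452
dlon_km = 0.4 * 111.32 * cos(23) ≈ 40.988
dist = sqrt(122.452^2 + 40.988^2) ≈ 129.1 km

129.1 km


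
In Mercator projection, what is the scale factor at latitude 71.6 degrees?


SF = 1 / cos(71.6) = 1 / 0.315649 = 3.168

3.168


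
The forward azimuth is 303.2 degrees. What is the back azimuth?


back azimuth = (303.2 + 180) mod 360 = 123.2 degrees

123.2 degrees


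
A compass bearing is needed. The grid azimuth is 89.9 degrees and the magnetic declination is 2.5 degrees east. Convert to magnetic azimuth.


magnetic azimuth = grid azimuth - declination (east +ve)
mag_az = 89.9 - 2.5 = 87.4 degrees

87.4 degrees


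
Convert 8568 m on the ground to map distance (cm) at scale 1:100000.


map_cm = 8568 * 100 / 100000 = 8.568 cm ≈ 8.57 cm

8.57 cm


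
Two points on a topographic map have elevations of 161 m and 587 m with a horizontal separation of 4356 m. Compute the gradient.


gradient = (587 - 161) / 4356 = 426 / 4356 = 0.0978

0.0978


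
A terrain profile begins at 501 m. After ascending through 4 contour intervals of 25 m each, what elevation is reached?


elevation = 501 + 4 * 25 = 601 m

601 m


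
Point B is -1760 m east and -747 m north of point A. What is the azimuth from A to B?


az = atan2(-1760, -747) = -113.0 deg
adjusted to 0-360: 247.0 degrees

247.0 degrees


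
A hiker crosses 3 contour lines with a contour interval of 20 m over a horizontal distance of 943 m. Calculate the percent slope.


elevation change = 3 * 20 = 60 m
slope = 60 / 943 * 100 = 6.4%

6.4%


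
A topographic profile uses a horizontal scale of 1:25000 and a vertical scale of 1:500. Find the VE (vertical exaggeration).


VE = horizontal_scale / vertical_scale = 25000 / 500 = 50.0

50.0x


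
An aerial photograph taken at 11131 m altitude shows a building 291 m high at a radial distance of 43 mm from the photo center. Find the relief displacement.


d = h * r / H = 291 * 43 / 11131 = 1.12 mm

1.12 mm


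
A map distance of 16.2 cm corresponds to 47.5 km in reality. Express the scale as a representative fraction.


ground = 47.5 km = 4750000 cm; RF denominator = ground / map = 4750000 / 16.2 ≈ 293210; RF = 1:293210

1:293210


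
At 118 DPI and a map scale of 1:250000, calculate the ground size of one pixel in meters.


pixel_cm = 2.54 / 118 ≈ 0.021525 cm
ground = pixel_cm * 250000 / 100 = 2.54 * 250000 / (118 * 100) = 635000 / 11800 ≈ 53.81 m

53.81 m


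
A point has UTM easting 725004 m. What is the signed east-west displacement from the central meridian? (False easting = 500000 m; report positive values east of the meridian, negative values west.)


displacement = 725004 - 500000 = 225004 m

225004 m


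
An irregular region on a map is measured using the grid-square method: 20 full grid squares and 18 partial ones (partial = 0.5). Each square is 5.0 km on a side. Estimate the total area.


effective squares = 20 + 18 * 0.5 = 29.0
area = 29.0 * 25.0 = 725.0 km^2

725.0 km^2


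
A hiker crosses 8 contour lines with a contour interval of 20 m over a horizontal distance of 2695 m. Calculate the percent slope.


elevation change = 8 * 20 = 160 m
slope = 160 / 2695 * 100 = 5.9%

5.9%


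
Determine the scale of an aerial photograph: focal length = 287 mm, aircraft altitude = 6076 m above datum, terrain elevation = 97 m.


scale = f / (H - h) = 287 mm / 5979 m = 287 / 5979000 = 1:20833

1:20833


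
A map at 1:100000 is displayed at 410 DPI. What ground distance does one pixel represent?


pixel_cm = 2.54 / 410 ≈ 0.006195 cm
ground = pixel_cm * 100000 / 100 = 2.54 * 100000 / (410 * 100) = 254000 / 41000 ≈ 6.2 m

6.2 m


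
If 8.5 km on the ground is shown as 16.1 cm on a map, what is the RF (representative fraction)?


ground = 8.5 km = 850000 cm; RF denominator = ground / map = 850000 / 16.1 ≈ 52795; RF = 1:52795

1:52795


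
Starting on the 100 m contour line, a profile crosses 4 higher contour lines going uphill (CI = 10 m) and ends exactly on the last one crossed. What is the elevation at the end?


elevation = 100 + 4 * 10 = 140 m

140 m


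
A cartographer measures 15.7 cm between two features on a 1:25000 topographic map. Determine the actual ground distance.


ground = 15.7 cm * 25000 / 100 = 3925.0 m = 3.925 km

3.925 km


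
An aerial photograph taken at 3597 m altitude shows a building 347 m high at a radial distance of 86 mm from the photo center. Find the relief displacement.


d = h * r / H = 347 * 86 / 3597 = 8.3 mm

8.3 mm


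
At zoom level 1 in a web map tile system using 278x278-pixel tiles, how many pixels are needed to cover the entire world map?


tiles per axis = 2^1 = 2
total tiles = 2^2 = 4
pixels per axis = 2 * 278 = 556
total pixels = 556^2 = 309136

309136 pixels


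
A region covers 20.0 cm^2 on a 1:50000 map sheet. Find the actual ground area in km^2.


ground_area = 20.0 * (50000/100)^2 = 5000000.0 m^2 = 5.0 km^2

5.0 km^2


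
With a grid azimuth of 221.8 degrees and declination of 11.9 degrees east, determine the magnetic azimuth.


magnetic azimuth = grid azimuth - declination (east +ve)
mag_az = 221.8 - 11.9 = 209.9 degrees

209.9 degrees


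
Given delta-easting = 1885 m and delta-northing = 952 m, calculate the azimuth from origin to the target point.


az = atan2(1885, 952) = 63.2 deg
adjusted to 0-360: 63.2 degrees

63.2 degrees


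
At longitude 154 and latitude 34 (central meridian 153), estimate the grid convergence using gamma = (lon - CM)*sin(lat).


gamma = (154 - 153) * sin(34) = 1 * 0.559193 = 0.559 degrees

0.559 degrees


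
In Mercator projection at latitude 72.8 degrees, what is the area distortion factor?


area_distortion = 1/cos^2(72.8) = 11.436

11.436


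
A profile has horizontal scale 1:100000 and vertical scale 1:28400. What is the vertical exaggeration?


VE = horizontal_scale / vertical_scale = 100000 / 28400 ≈ 3.5

3.5x


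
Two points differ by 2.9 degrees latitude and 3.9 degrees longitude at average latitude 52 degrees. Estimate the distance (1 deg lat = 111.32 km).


dlat_km = 2.9 * 111.32 = 322.828
dlon_km = 3.9 * 111.32 * cos(52) ≈ 267.288
dist = sqrt(322.828^2 + 267.288^2) ≈ 419.1 km

419.1 km


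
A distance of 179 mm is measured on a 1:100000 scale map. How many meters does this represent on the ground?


ground = 179 mm * 100000 / 1000 = 17900.0 m

17900.0 m


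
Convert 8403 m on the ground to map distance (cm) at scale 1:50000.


map_cm = 8403 * 100 / 50000 = 16.806 cm ≈ 16.81 cm

16.81 cm


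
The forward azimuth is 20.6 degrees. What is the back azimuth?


back azimuth = (20.6 + 180) mod 360 = 200.6 degrees

200.6 degrees


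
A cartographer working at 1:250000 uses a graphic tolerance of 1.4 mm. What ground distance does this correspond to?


ground = 1.4 mm * 250000 / 1000 = 350.0 m

350.0 m


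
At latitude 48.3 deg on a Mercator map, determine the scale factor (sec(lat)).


SF = 1 / cos(48.3) = 1 / 0.66523 = 1.503

1.503


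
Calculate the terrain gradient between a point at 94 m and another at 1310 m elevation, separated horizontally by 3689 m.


gradient = (1310 - 94) / 3689 = 1216 / 3689 = 0.3296

0.3296


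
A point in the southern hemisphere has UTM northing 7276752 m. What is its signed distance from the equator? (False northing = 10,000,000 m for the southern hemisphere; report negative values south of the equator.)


For southern: actual = 7276752 - 10000000 = -2723248 m

-2723248 m


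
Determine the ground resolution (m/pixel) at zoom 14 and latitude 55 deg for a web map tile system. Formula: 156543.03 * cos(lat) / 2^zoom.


res = 156543.03 * cos(55) / 2^14 = 156543.03 * 0.57357644 / 16384 = 5.48 m/pixel

5.48 m/pixel


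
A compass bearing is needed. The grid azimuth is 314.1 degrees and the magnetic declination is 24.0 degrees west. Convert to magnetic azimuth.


magnetic azimuth = grid azimuth - declination (east +ve)
mag_az = 314.1 - -24.0 = 338.1 degrees

338.1 degrees


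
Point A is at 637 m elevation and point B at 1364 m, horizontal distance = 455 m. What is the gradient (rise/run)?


gradient = (1364 - 637) / 455 = 727 / 455 = 1.5978

1.5978


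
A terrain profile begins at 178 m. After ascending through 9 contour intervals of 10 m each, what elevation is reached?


elevation = 178 + 9 * 10 = 268 m

268 m


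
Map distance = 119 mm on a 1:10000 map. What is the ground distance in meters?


ground = 119 mm * 10000 / 1000 = 1190.0 m

1190.0 m


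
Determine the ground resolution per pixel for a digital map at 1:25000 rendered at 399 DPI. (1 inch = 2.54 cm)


pixel_cm = 2.54 / 399 ≈ 0.006366 cm
ground = pixel_cm * 25000 / 100 = 2.54 * 25000 / (399 * 100) = 63500 / 39900 ≈ 1.59 m

1.59 m


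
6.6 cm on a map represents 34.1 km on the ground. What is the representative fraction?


ground = 34.1 km = 3410000 cm; RF denominator = ground / map = 3410000 / 6.6 ≈ 516667; RF = 1:516667

1:516667


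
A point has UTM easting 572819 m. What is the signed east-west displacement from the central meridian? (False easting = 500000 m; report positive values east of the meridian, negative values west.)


displacement = 572819 - 500000 = 72819 m

72819 m


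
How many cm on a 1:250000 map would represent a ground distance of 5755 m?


map_cm = 5755 * 100 / 250000 = 2.302 cm ≈ 2.3 cm

2.3 cm


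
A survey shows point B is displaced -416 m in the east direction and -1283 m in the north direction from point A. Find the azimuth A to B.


az = atan2(-416, -1283) = -162.0 deg
adjusted to 0-360: 198.0 degrees

198.0 degrees


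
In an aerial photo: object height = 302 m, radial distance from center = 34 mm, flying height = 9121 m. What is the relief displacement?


d = h * r / H = 302 * 34 / 9121 = 1.13 mm

1.13 mm


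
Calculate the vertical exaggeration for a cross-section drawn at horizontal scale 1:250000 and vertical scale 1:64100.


VE = horizontal_scale / vertical_scale = 250000 / 64100 ≈ 3.9

3.9x


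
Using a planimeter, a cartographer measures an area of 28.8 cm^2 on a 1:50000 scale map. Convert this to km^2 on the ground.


ground_area = 28.8 * (50000/100)^2 = 7200000.0 m^2 = 7.2 km^2

7.2 km^2


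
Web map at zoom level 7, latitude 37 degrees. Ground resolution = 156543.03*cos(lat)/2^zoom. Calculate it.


res = 156543.03 * cos(37) / 2^7 = 156543.03 * 0.79863551 / 128 = 976.73 m/pixel

976.73 m/pixel


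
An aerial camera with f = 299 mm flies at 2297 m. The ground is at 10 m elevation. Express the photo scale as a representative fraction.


scale = f / (H - h) = 299 mm / 2287 m = 299 / 2287000 = 1:7649

1:7649


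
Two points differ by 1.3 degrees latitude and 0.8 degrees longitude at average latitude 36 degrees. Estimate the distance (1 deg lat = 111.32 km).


dlat_km = 1.3 * 111.32 = 144.716
dlon_km = 0.8 * 111.32 * cos(36) ≈ 72.048
dist = sqrt(144.716^2 + 72.048^2) ≈ 161.7 km

161.7 km


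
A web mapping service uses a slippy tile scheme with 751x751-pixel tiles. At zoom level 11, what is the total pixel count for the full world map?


tiles per axis = 2^11 = 2048
total tiles = 2048^2 = 4194304
pixels per axis = 2048 * 751 = 1538048
total pixels = 1538048^2 = 2365591650304

2365591650304 pixels


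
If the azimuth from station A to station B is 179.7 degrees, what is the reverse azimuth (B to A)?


back azimuth = (179.7 + 180) mod 360 = 359.7 degrees

359.7 degrees


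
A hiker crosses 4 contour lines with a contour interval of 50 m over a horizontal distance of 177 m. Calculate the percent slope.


elevation change = 4 * 50 = 200 m
slope = 200 / 177 * 100 = 113.0%

113.0%


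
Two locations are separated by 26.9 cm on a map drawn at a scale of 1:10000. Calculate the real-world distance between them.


ground = 26.9 cm * 10000 / 100 = 2690.0 m = 2.69 km

2.69 km


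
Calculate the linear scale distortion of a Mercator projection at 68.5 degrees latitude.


SF = 1 / cos(68.5) = 1 / 0.366501 = 2.729

2.729


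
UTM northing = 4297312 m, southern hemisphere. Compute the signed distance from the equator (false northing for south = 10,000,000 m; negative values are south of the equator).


For southern: actual = 4297312 - 10000000 = -5702688 m

-5702688 m


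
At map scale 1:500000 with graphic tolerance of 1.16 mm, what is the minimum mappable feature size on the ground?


ground = 1.16 mm * 500000 / 1000 = 580.0 m

580.0 m


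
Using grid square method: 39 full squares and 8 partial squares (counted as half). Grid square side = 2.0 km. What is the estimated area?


effective squares = 39 + 8 * 0.5 = 43.0
area = 43.0 * 4.0 = 172.0 km^2

172.0 km^2


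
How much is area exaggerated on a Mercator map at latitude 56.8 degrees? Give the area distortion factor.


area_distortion = 1/cos^2(56.8) = 3.335

3.335


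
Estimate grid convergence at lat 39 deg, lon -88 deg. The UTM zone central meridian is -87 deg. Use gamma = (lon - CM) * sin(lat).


gamma = (-88 - -87) * sin(39) = -1 * 0.62932 = -0.629 degrees

-0.629 degrees


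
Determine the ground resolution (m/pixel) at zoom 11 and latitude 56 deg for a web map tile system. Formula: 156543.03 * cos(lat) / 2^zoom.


res = 156543.03 * cos(56) / 2^11 = 156543.03 * 0.5591929 / 2048 = 42.74 m/pixel

42.74 m/pixel


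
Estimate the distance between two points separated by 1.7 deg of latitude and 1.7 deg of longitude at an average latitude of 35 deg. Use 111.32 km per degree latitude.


dlat_km = 1.7 * 111.32 = 189.244
dlon_km = 1.7 * 111.32 * cos(35) ≈ 155.02
dist = sqrt(189.244^2 + 155.02^2) ≈ 244.6 km

244.6 km


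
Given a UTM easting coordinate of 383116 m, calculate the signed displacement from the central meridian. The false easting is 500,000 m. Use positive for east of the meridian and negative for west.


displacement = 383116 - 500000 = -116884 m

-116884 m


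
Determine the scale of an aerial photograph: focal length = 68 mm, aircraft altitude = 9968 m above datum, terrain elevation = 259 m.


scale = f / (H - h) = 68 mm / 9709 m = 68 / 9709000 = 1:142779

1:142779


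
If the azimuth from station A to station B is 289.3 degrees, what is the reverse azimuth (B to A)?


back azimuth = (289.3 + 180) mod 360 = 109.3 degrees

109.3 degrees


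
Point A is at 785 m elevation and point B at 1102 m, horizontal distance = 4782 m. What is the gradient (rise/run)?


gradient = (1102 - 785) / 4782 = 317 / 4782 = 0.0663

0.0663


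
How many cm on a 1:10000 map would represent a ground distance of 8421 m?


map_cm = 8421 * 100 / 10000 = 84.21 cm

84.21 cm


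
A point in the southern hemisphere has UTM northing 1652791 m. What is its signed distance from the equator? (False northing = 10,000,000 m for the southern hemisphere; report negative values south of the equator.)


For southern: actual = 1652791 - 10000000 = -8347209 m

-8347209 m


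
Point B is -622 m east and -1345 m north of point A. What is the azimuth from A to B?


az = atan2(-622, -1345) = -155.2 deg
adjusted to 0-360: 204.8 degrees

204.8 degrees


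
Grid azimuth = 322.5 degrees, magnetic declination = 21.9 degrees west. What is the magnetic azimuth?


magnetic azimuth = grid azimuth - declination (east +ve)
mag_az = 322.5 - -21.9 = 344.4 degrees

344.4 degrees


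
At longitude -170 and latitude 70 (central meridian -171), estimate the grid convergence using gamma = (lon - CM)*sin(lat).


gamma = (-170 - -171) * sin(70) = 1 * 0.939693 = 0.94 degrees

0.94 degrees


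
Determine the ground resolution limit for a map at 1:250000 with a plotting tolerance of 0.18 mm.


ground = 0.18 mm * 250000 / 1000 = 45.0 m

45.0 m


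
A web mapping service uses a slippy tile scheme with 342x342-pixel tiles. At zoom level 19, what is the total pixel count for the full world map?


tiles per axis = 2^19 = 524288
total tiles = 524288^2 = 274877906944
pixels per axis = 524288 * 342 = 179306496
total pixels = 179306496^2 = 32150819507798016

32150819507798016 pixels


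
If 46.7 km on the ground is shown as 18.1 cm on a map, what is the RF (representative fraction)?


ground = 46.7 km = 4670000 cm; RF denominator = ground / map = 4670000 / 18.1 ≈ 258011; RF = 1:258011

1:258011


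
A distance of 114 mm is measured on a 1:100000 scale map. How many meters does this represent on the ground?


ground = 114 mm * 100000 / 1000 = 11400.0 m

11400.0 m


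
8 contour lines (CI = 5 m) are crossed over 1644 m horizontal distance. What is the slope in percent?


elevation change = 8 * 5 = 40 m
slope = 40 / 1644 * 100 = 2.4%

2.4%


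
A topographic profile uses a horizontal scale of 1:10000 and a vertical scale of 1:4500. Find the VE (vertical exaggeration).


VE = horizontal_scale / vertical_scale = 10000 / 4500 ≈ 2.2

2.2x


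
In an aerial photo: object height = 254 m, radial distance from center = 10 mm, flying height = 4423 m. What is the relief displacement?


d = h * r / H = 254 * 10 / 4423 = 0.57 mm

0.57 mm


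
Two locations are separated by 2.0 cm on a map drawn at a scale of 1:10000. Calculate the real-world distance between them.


ground = 2.0 cm * 10000 / 100 = 200.0 m

200.0 m


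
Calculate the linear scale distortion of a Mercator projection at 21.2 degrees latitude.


SF = 1 / cos(21.2) = 1 / 0.932324 = 1.073

1.073


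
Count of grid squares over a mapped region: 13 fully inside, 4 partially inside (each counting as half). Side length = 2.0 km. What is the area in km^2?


effective squares = 13 + 4 * 0.5 = 15.0
area = 15.0 * 4.0 = 60.0 km^2

60.0 km^2


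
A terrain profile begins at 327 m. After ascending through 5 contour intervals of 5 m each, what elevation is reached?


elevation = 327 + 5 * 5 = 352 m

352 m


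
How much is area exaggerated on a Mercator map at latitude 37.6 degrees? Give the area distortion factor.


area_distortion = 1/cos^2(37.6) = 1.593

1.593


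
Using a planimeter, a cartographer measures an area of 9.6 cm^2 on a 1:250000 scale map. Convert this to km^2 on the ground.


ground_area = 9.6 * (250000/100)^2 = 60000000.0 m^2 = 60.0 km^2

60.0 km^2


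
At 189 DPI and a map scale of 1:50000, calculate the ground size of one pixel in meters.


pixel_cm = 2.54 / 189 ≈ 0.013439 cm
ground = pixel_cm * 50000 / 100 = 2.54 * 50000 / (189 * 100) = 127000 / 18900 ≈ 6.72 m

6.72 m


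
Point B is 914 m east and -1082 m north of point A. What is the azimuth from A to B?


az = atan2(914, -1082) = 139.8 deg
adjusted to 0-360: 139.8 degrees

139.8 degrees


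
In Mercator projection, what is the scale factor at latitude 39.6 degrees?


SF = 1 / cos(39.6) = 1 / 0.770513 = 1.298

1.298


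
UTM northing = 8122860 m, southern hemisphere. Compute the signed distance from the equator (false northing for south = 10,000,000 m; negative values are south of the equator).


For southern: actual = 8122860 - 10000000 = -1877140 m

-1877140 m


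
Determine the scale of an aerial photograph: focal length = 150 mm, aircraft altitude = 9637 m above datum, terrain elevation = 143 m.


scale = f / (H - h) = 150 mm / 9494 m = 150 / 9494000 = 1:63293

1:63293


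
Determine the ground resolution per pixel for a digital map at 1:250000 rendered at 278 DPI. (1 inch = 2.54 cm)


pixel_cm = 2.54 / 278 ≈ 0.009137 cm
ground = pixel_cm * 250000 / 100 = 2.54 * 250000 / (278 * 100) = 635000 / 27800 ≈ 22.84 m

22.84 m


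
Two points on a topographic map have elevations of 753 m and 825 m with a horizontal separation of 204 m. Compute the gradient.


gradient = (825 - 753) / 204 = 72 / 204 = 0.3529

0.3529


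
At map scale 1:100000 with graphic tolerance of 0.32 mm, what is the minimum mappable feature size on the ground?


ground = 0.32 mm * 100000 / 1000 = 32.0 m

32.0 m


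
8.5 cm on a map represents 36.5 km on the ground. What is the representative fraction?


ground = 36.5 km = 3650000 cm; RF denominator = ground / map = 3650000 / 8.5 ≈ 429412; RF = 1:429412

1:429412


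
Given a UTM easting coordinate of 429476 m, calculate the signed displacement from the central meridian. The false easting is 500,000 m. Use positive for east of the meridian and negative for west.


displacement = 429476 - 500000 = -70524 m

-70524 m


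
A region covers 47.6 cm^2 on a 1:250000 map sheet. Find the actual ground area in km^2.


ground_area = 47.6 * (250000/100)^2 = 297500000.0 m^2 = 297.5 km^2

297.5 km^2


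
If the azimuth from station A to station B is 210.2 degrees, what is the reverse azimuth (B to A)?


back azimuth = (210.2 + 180) mod 360 = 30.2 degrees

30.2 degrees


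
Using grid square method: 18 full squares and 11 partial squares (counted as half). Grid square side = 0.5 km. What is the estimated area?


effective squares = 18 + 11 * 0.5 = 23.5
area = 23.5 * 0.25 = 5.875 km^2

5.875 km^2


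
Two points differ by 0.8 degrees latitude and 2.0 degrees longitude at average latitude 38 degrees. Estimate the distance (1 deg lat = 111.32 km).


dlat_km = 0.8 * 111.32 = 89.056
dlon_km = 2.0 * 111.32 * cos(38) ≈ 175.443
dist = sqrt(89.056^2 + 175.443^2) ≈ 196.8 km

196.8 km


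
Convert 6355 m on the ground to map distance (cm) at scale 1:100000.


map_cm = 6355 * 100 / 100000 = 6.355 cm ≈ 6.36 cm

6.36 cm


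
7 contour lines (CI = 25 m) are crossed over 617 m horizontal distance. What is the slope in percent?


elevation change = 7 * 25 = 175 m
slope = 175 / 617 * 100 = 28.4%

28.4%


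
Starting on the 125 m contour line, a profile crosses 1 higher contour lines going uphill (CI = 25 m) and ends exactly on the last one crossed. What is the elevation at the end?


elevation = 125 + 1 * 25 = 150 m

150 m


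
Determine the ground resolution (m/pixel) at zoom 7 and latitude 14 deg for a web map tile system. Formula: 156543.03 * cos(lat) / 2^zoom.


res = 156543.03 * cos(14) / 2^7 = 156543.03 * 0.97029573 / 128 = 1186.66 m/pixel

1186.66 m/pixel


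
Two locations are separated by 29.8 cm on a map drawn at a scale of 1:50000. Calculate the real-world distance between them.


ground = 29.8 cm * 50000 / 100 = 14900.0 m = 14.9 km

14.9 km


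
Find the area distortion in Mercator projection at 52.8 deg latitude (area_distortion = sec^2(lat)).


area_distortion = 1/cos^2(52.8) = 2.736

2.736


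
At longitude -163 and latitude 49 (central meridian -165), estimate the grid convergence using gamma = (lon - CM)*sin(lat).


gamma = (-163 - -165) * sin(49) = 2 * 0.75471 = 1.509 degrees

1.509 degrees


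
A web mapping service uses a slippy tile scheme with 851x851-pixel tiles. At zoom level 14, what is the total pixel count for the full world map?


tiles per axis = 2^14 = 16384
total tiles = 16384^2 = 268435456
pixels per axis = 16384 * 851 = 13942784
total pixels = 13942784^2 = 194401225670656

194401225670656 pixels


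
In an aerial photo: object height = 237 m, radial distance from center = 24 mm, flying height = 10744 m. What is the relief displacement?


d = h * r / H = 237 * 24 / 10744 = 0.53 mm

0.53 mm


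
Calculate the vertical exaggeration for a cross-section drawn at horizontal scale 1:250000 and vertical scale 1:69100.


VE = horizontal_scale / vertical_scale = 250000 / 69100 ≈ 3.6

3.6x


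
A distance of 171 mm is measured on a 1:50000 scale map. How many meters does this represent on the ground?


ground = 171 mm * 50000 / 1000 = 8550.0 m

8550.0 m


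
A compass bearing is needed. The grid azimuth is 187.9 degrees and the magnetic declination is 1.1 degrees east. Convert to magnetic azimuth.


magnetic azimuth = grid azimuth - declination (east +ve)
mag_az = 187.9 - 1.1 = 186.8 degrees

186.8 degrees


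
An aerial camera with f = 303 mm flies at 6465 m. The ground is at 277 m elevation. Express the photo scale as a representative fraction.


scale = f / (H - h) = 303 mm / 6188 m = 303 / 6188000 = 1:20422

1:20422


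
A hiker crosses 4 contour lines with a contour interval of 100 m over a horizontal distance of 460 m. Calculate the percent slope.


elevation change = 4 * 100 = 400 m
slope = 400 / 460 * 100 = 87.0%

87.0%


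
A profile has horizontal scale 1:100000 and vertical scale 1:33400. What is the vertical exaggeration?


VE = horizontal_scale / vertical_scale = 100000 / 33400 ≈ 3.0

3.0x


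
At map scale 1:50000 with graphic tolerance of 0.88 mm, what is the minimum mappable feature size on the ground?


ground = 0.88 mm * 50000 / 1000 = 44.0 m

44.0 m


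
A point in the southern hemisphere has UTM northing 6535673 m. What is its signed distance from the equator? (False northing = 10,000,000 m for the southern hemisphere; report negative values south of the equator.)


For southern: actual = 6535673 - 10000000 = -3464327 m

-3464327 m


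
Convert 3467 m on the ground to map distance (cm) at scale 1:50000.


map_cm = 3467 * 100 / 50000 = 6.934 cm ≈ 6.93 cm

6.93 cm


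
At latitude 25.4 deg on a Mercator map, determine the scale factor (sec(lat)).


SF = 1 / cos(25.4) = 1 / 0.903335 = 1.107

1.107


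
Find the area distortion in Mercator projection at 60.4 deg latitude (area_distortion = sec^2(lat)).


area_distortion = 1/cos^2(60.4) = 4.099

4.099


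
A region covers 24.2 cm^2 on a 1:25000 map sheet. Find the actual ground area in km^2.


ground_area = 24.2 * (25000/100)^2 = 1512500.0 m^2 = 1.5125 km^2 ≈ 1.513 km^2

1.513 km^2


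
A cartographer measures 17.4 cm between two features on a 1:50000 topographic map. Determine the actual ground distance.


ground = 17.4 cm * 50000 / 100 = 8700.0 m = 8.7 km

8.7 km


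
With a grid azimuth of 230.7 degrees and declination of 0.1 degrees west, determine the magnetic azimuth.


magnetic azimuth = grid azimuth - declination (east +ve)
mag_az = 230.7 - -0.1 = 230.8 degrees

230.8 degrees


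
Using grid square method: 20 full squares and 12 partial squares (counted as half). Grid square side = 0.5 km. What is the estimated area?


effective squares = 20 + 12 * 0.5 = 26.0
area = 26.0 * 0.25 = 6.5 km^2

6.5 km^2


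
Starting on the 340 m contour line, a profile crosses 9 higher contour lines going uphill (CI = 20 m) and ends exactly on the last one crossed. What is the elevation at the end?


elevation = 340 + 9 * 20 = 520 m

520 m


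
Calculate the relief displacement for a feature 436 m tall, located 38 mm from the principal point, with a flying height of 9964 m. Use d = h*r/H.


d = h * r / H = 436 * 38 / 9964 = 1.66 mm

1.66 mm
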